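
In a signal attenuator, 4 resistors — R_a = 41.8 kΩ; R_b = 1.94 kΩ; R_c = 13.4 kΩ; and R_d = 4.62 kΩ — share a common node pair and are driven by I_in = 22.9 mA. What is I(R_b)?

Conductances: ΣG = 1/41.8 + 1/1.94 + 1/13.4 + 1/4.62 = 0.8305 (1/kΩ).
Current divider: I(R_b) = I_in · G_k/ΣG = 22.9 × (0.5155/0.8305) = 22.9 × 0.6207 = 14.21 mA.

I ≈ 14.2 mA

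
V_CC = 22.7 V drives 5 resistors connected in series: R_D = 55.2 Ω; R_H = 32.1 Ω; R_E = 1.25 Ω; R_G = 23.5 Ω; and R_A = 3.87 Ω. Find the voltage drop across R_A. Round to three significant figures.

V ≈ 0.758 V

ΣR = 55.2 + 32.1 + 1.25 + 23.5 + 3.87 = 115.9 Ω.
By the voltage-divider rule, V = 22.7 × 3.870/115.9 = 0.7578 V.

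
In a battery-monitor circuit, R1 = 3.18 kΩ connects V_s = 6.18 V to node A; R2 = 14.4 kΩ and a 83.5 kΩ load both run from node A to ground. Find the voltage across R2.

V_out ≈ 4.91 V

R2 ‖ R_L = (14.4 × 83.5)/(14.4 + 83.5) = 12.28 kΩ.
Then V_out = V_s · R2'/(R1 + R2') = 6.18 × 12.28/15.46 = 4.909 V.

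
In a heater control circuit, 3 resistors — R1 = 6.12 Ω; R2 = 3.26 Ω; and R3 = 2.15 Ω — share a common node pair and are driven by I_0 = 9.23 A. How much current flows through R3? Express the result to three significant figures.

Total conductance ΣG = 1/6.12 + 1/3.26 + 1/2.15 = 0.9353 (units of 1/Ω).
R3 takes the fraction G_k/ΣG = 0.4651/0.9353 = 0.4973, so I = 9.23 × 0.4973 = 4.590 A.

I ≈ 4.59 A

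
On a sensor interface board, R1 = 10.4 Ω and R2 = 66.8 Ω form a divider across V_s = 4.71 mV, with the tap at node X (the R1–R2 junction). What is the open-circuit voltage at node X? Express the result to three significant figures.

V_th is the unloaded tap voltage: V_s · R2/(R1+R2) = 4.71 × 0.8653 = 4.075 mV.

V_th ≈ 4.08 mV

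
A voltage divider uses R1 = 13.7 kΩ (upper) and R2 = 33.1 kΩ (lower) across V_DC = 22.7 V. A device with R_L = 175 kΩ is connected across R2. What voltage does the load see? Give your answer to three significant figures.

V_out ≈ 15.2 V

R2 ‖ R_L = (33.1 × 175)/(33.1 + 175) = 27.84 kΩ.
Now apply the divider: V_out = 22.7 × 0.6702 = 15.21 V.
(Unloaded it would be 16.1 V; the load pulls it down.)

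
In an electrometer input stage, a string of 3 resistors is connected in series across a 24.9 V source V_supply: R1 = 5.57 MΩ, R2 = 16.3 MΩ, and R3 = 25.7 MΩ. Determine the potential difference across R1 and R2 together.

Series total: ΣR = 5.57 + 16.3 + 25.7 = 47.57 MΩ.
R_{R1..R2} = 5.57 + 16.3 = 21.87 MΩ.
Voltage divider: V = V_supply · (21.87 / 47.57) = 24.9 × 0.4597 = 11.45 V.

V ≈ 11.4 V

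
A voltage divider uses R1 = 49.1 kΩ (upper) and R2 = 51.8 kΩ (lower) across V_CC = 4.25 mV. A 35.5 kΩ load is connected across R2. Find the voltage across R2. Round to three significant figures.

V_out ≈ 1.28 mV

First combine the lower leg with the load: R2 ‖ R_L = 21.06 kΩ.
Voltage divider with the loaded lower leg: V_out = 4.25 × 21.06/(49.1 + 21.06) = 4.25 × 0.3002 = 1.276 mV.
(Unloaded it would be 2.18 mV; the load pulls it down.)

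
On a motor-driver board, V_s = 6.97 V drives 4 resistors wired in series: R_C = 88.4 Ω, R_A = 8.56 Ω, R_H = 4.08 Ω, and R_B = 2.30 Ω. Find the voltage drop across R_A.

V ≈ 0.577 V

ΣR = 88.4 + 8.56 + 4.08 + 2.30 = 103.3 Ω.
By the voltage-divider rule, V = 6.97 × 8.560/103.3 = 0.5773 V.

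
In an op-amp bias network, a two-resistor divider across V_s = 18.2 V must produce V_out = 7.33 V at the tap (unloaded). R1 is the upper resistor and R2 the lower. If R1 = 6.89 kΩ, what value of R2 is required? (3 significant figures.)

The divider ratio is R2/(R1+R2) = 7.33/18.2 = 0.4027.
So R2 = R1 · V_out/(V_s − V_out) = 6.89 × 7.33/(18.2 − 7.33) = 6.89 × 0.6743 = 4.646 kΩ.

R2 ≈ 4.65 kΩ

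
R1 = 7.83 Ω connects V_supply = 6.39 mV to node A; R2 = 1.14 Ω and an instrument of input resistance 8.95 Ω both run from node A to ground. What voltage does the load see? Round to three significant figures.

First combine the lower leg with the load: R2 ‖ R_L = 1.011 Ω.
Now apply the divider: V_out = 6.39 × 0.1144 = 0.7308 mV.

V_out ≈ 0.731 mV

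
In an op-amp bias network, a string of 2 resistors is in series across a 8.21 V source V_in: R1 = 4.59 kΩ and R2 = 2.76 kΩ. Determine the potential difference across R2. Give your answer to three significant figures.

V ≈ 3.08 V

Total series resistance ΣR = 4.59 + 2.76 = 7.350 kΩ.
V = V_in · R/ΣR = 8.21 × 0.3755 = 3.083 V.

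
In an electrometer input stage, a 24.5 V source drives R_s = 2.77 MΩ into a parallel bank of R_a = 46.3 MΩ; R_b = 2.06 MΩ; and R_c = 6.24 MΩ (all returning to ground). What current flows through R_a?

Parallel bank: R_p = 1/(1/46.3 + 1/2.06 + 1/6.24) = 1.499 MΩ.
V_A = 24.5 × 1.499/4.269 = 8.601 V.
Branch current I = V_A/R_a = 8.601/46.3 = 0.1858 µA.

I ≈ 0.186 µA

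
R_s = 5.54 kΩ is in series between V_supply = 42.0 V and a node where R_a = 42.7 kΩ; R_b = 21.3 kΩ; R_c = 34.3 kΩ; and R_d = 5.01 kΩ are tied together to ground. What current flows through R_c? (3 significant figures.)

Parallel bank: R_p = 1/(1/42.7 + 1/21.3 + 1/34.3 + 1/5.01) = 3.343 kΩ.
V_A = 42.0 × 3.343/8.883 = 15.81 V.
I(R_c) = V_A / R_c = 15.81/34.3 = 0.4608 mA.

I ≈ 0.461 mA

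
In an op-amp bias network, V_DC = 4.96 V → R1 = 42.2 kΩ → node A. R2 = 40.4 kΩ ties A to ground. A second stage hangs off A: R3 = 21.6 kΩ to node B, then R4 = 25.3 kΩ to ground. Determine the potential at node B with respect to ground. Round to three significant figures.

V_B ≈ 0.909 V

The second stage (R3 + R4 = 46.90 kΩ) loads node A in parallel with R2.
Effective lower resistance at A: R2 ‖ 46.90 = 21.70 kΩ.
V_A = 4.96 × 21.70/(42.2 + 21.70) = 1.685 V.
Stage 2 is unloaded, so V_B = V_A · R4/(R3+R4) = 1.685 × 25.3/46.90 = 0.9087 V.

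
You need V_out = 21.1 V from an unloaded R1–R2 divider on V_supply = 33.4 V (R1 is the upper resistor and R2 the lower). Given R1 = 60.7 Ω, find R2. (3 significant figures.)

V_out/V_supply = R2/(R1+R2) = 0.6317.
So R2 = R1 · V_out/(V_supply − V_out) = 60.7 × 21.1/(33.4 − 21.1) = 60.7 × 1.715 = 104.1 Ω.

R2 ≈ 104 Ω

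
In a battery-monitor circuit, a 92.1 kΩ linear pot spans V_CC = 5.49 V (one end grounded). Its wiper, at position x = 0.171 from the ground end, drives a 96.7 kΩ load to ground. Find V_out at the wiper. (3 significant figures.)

Split the track: R_lower = x·R_p = 15.75 kΩ, R_upper = (1−x)·R_p = 76.35 kΩ.
Lower segment in parallel with the load: 15.75 ‖ 96.7 = 13.54 kΩ.
Loaded-divider output: V_out = 5.49 × 0.1507 = 0.8271 V.

V_out ≈ 0.827 V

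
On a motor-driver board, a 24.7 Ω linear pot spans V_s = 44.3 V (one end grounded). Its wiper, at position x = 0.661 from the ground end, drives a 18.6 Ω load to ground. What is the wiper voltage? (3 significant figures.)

Split the track: R_lower = x·R_p = 16.33 Ω, R_upper = (1−x)·R_p = 8.373 Ω.
Lower segment in parallel with the load: 16.33 ‖ 18.6 = 8.695 Ω.
Then V_out = V_s · 8.695/(8.373 + 8.695) = 22.57 V.

V_out ≈ 22.6 V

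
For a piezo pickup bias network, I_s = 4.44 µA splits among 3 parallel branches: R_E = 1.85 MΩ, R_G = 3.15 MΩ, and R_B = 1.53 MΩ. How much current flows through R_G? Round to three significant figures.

Total conductance ΣG = 1/1.85 + 1/3.15 + 1/1.53 = 1.512 (units of 1/MΩ).
By the current-divider rule, I = I_s · G_k/ΣG = 4.44 × 0.2100 = 0.9325 µA.

I ≈ 0.932 µA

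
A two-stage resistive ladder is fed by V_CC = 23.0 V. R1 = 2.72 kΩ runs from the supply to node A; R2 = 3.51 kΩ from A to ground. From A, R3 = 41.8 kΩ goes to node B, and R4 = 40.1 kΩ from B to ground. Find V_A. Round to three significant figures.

V_A ≈ 12.7 V

Looking into the second stage from A: R3 + R4 = 81.90 kΩ appears in parallel with R2.
R2 ‖ (R3+R4) = 3.366 kΩ.
V_A = 23.0 × 3.366/(2.72 + 3.366) = 12.72 V.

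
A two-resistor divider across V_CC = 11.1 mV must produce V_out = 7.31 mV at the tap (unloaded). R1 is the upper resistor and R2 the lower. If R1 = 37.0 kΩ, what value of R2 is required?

Required fraction k = V_out/V_CC = 0.6586.
R2 = R1 · 0.6586/(1 − 0.6586) = 71.36 kΩ.

R2 ≈ 71.4 kΩ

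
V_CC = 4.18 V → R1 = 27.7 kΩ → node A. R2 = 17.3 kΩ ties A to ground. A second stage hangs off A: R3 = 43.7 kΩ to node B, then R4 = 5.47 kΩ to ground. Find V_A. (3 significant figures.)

Node A sees R2 in parallel with the series input of stage 2, R3 + R4 = 49.17 kΩ.
R2 ‖ (R3+R4) = 12.80 kΩ.
So V_A = 4.18 × 0.3160 = 1.321 V.

V_A ≈ 1.32 V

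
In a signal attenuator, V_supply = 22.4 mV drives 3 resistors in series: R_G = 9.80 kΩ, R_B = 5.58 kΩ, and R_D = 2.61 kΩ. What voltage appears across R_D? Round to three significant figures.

ΣR = 9.80 + 5.58 + 2.61 = 17.99 kΩ.
V = V_supply · R/ΣR = 22.4 × 0.1451 = 3.250 mV.

V ≈ 3.25 mV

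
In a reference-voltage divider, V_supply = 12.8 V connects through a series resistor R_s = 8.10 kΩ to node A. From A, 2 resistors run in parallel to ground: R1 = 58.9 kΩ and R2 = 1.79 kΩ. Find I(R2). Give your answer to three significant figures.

I ≈ 1.26 mA

Parallel bank: R_p = 1/(1/58.9 + 1/1.79) = 1.737 kΩ.
Node voltage V_A = V_supply · R_p/(R_s + R_p) = 12.8 × 0.1766 = 2.260 V.
Branch current I = V_A/R2 = 2.260/1.79 = 1.263 mA.
(Equivalently: I_total = 1.301 mA, then current-divider fraction G_k/ΣG = 0.9705.)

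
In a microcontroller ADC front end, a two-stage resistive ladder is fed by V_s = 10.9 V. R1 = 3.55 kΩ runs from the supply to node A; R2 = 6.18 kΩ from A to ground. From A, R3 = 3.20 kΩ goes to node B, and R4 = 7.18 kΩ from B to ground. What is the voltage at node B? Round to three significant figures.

V_B ≈ 3.93 V

The second stage (R3 + R4 = 10.38 kΩ) loads node A in parallel with R2.
R2 ‖ (R3+R4) = 3.874 kΩ.
So V_A = 10.9 × 0.5218 = 5.688 V.
Stage 2 is unloaded, so V_B = V_A · R4/(R3+R4) = 5.688 × 7.18/10.38 = 3.934 V.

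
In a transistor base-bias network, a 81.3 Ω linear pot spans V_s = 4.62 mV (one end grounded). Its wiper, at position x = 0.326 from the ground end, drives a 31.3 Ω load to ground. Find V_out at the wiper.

Lower segment x·R_p = 26.50 Ω; upper segment (1−x)·R_p = 54.80 Ω.
(x·R_p) ‖ R_L = 14.35 Ω.
Loaded-divider output: V_out = 4.62 × 0.2075 = 0.9589 mV.

V_out ≈ 0.959 mV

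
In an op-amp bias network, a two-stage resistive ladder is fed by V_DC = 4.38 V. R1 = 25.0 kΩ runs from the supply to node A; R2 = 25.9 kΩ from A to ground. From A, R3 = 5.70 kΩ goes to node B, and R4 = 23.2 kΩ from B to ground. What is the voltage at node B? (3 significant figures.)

V_B ≈ 1.24 V

Node A sees R2 in parallel with the series input of stage 2, R3 + R4 = 28.90 kΩ.
R2 ‖ (R3+R4) = 13.66 kΩ.
V_A = 4.38 × 13.66/(25.0 + 13.66) = 1.548 V.
Then the unloaded second divider: V_B = V_A × R4/(R3+R4) = 1.548 × 0.8028 = 1.242 V.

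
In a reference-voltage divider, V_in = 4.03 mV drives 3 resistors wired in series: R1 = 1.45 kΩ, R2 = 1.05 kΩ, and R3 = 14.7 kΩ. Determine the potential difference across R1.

Series total: ΣR = 1.45 + 1.05 + 14.7 = 17.20 kΩ.
By the voltage-divider rule, V = 4.03 × 1.450/17.20 = 0.3397 mV.

V ≈ 0.340 mV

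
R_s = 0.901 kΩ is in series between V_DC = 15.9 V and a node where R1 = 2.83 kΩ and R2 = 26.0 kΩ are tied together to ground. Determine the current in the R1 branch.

Combine the parallel branches: R_p = (1/2.83 + 1/26.0)⁻¹ = 2.552 kΩ.
V_A = 15.9 × 2.552/3.453 = 11.75 V.
I(R1) = V_A / R1 = 11.75/2.83 = 4.152 mA.

I ≈ 4.15 mA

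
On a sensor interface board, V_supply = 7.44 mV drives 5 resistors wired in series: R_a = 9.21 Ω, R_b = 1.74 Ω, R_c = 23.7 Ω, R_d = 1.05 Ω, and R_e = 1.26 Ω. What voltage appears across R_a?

V ≈ 1.85 mV

Series total: ΣR = 9.21 + 1.74 + 23.7 + 1.05 + 1.26 = 36.96 Ω.
V = V_supply · R/ΣR = 7.44 × 0.2492 = 1.854 mV.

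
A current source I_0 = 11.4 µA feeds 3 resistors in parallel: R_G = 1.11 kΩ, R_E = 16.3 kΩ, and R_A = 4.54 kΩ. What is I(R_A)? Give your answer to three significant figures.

Total conductance ΣG = 1/1.11 + 1/16.3 + 1/4.54 = 1.183 (units of 1/kΩ).
Current divider: I(R_A) = I_0 · G_k/ΣG = 11.4 × (0.2203/1.183) = 11.4 × 0.1863 = 2.123 µA.

I ≈ 2.12 µA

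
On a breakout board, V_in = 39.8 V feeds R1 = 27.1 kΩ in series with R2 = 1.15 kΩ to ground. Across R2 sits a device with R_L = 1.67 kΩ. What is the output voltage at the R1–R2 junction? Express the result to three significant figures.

V_out ≈ 0.976 V

The load sits in parallel with R2, giving an effective lower resistance R2' = R2·R_L/(R2+R_L) = 0.6810 kΩ.
Now apply the divider: V_out = 39.8 × 0.02451 = 0.9757 V.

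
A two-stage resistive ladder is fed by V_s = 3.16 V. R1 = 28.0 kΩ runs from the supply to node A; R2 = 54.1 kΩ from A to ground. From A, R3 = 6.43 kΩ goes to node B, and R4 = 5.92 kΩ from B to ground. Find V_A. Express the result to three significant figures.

V_A ≈ 0.835 V

Node A sees R2 in parallel with the series input of stage 2, R3 + R4 = 12.35 kΩ.
Effective lower resistance at A: R2 ‖ 12.35 = 10.05 kΩ.
So V_A = 3.16 × 0.2642 = 0.8349 V.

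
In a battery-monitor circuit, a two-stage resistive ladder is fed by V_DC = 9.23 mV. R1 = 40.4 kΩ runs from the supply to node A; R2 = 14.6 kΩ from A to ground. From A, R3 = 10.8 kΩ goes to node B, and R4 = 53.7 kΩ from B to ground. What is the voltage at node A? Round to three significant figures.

V_A ≈ 2.10 mV

The second stage (R3 + R4 = 64.50 kΩ) loads node A in parallel with R2.
Effective lower resistance at A: R2 ‖ 64.50 = 11.91 kΩ.
First divider: V_A = V_DC · 11.91/(40.4 + 11.91) = 2.101 mV.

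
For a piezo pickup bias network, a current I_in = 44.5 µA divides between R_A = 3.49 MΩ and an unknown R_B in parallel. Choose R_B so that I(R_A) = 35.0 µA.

The fraction through R_A equals R_B/(R_A+R_B).
35.0/44.5 = R_B/(R_A + R_B) → R_B = R_A · (0.7865)/(1 − 0.7865) = 3.49 × 3.684 = 12.86 MΩ.

R_B ≈ 12.9 MΩ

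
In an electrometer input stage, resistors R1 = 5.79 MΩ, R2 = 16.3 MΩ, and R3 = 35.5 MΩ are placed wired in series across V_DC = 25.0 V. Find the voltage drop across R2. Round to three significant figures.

Series total: ΣR = 5.79 + 16.3 + 35.5 = 57.59 MΩ.
Voltage divider: V = V_DC · (16.30 / 57.59) = 25.0 × 0.2830 = 7.076 V.

V ≈ 7.08 V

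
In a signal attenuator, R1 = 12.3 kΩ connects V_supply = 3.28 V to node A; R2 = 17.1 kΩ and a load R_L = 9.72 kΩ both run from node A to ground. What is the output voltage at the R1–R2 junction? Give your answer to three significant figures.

V_out ≈ 1.10 V

R2 ‖ R_L = (17.1 × 9.72)/(17.1 + 9.72) = 6.197 kΩ.
Now apply the divider: V_out = 3.28 × 0.3350 = 1.099 V.
(Unloaded it would be 1.91 V; the load pulls it down.)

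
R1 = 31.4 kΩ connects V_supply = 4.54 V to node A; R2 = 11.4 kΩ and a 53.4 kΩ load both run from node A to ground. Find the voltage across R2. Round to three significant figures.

The load sits in parallel with R2, giving an effective lower resistance R2' = R2·R_L/(R2+R_L) = 9.394 kΩ.
Voltage divider with the loaded lower leg: V_out = 4.54 × 9.394/(31.4 + 9.394) = 4.54 × 0.2303 = 1.046 V.

V_out ≈ 1.05 V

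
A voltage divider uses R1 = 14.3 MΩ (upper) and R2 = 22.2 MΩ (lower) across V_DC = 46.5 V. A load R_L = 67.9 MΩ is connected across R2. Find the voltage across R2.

The load sits in parallel with R2, giving an effective lower resistance R2' = R2·R_L/(R2+R_L) = 16.73 MΩ.
Then V_out = V_DC · R2'/(R1 + R2') = 46.5 × 16.73/31.03 = 25.07 V.

V_out ≈ 25.1 V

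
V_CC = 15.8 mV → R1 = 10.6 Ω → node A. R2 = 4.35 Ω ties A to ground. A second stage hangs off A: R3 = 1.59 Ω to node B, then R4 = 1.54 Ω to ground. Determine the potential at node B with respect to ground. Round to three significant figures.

Node A sees R2 in parallel with the series input of stage 2, R3 + R4 = 3.130 Ω.
R2 ‖ (R3+R4) = 1.820 Ω.
First divider: V_A = V_CC · 1.820/(10.6 + 1.820) = 2.316 mV.
Then the unloaded second divider: V_B = V_A × R4/(R3+R4) = 2.316 × 0.4920 = 1.139 mV.

V_B ≈ 1.14 mV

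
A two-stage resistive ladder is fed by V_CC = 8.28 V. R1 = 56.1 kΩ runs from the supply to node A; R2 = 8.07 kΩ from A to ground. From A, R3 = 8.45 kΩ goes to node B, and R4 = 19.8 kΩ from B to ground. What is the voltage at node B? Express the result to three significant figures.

Node A sees R2 in parallel with the series input of stage 2, R3 + R4 = 28.25 kΩ.
R2 ‖ (R3+R4) = 6.277 kΩ.
So V_A = 8.28 × 0.1006 = 0.8332 V.
V_B = V_A × 0.7009 = 0.5840 V.

V_B ≈ 0.584 V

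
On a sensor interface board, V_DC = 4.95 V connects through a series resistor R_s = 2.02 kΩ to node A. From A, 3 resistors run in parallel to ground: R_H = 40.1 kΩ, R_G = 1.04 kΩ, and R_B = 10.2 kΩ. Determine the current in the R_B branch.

I ≈ 0.152 mA

Combine the parallel branches: R_p = (1/40.1 + 1/1.04 + 1/10.2)⁻¹ = 0.9221 kΩ.
V_A = 4.95 × 0.9221/2.942 = 1.551 V.
I(R_B) = V_A / R_B = 1.551/10.2 = 0.1521 mA.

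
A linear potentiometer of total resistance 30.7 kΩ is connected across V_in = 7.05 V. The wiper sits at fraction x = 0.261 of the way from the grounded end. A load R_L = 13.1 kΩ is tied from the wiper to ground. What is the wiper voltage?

V_out ≈ 1.27 V

The pot divides into 22.69 kΩ above the wiper and 8.013 kΩ below.
(x·R_p) ‖ R_L = 4.972 kΩ.
V_out = 7.05 × 4.972/(22.69 + 4.972) = 1.267 V.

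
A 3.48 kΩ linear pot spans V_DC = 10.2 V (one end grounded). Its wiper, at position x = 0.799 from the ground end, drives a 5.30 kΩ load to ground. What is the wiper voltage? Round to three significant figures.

V_out ≈ 7.37 V

Lower segment x·R_p = 2.781 kΩ; upper segment (1−x)·R_p = 0.6995 kΩ.
R_L loads the lower segment: effective lower R = 1.824 kΩ.
Loaded-divider output: V_out = 10.2 × 0.7228 = 7.372 V.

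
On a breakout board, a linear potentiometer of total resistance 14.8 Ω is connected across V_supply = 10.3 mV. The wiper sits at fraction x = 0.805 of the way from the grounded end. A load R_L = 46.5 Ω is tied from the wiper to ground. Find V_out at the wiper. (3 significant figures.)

Split the track: R_lower = x·R_p = 11.91 Ω, R_upper = (1−x)·R_p = 2.886 Ω.
(x·R_p) ‖ R_L = 9.484 Ω.
V_out = 10.3 × 9.484/(2.886 + 9.484) = 7.897 mV.

V_out ≈ 7.90 mV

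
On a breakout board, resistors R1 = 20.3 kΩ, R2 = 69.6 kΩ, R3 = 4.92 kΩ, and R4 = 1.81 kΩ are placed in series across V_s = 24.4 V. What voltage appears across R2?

Series total: ΣR = 20.3 + 69.6 + 4.92 + 1.81 = 96.63 kΩ.
V = V_s · R/ΣR = 24.4 × 0.7203 = 17.57 V.

V ≈ 17.6 V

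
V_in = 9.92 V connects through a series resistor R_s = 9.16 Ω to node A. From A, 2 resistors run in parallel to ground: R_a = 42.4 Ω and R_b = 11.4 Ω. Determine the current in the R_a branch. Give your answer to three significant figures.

I ≈ 0.116 A

Combine the parallel branches: R_p = (1/42.4 + 1/11.4)⁻¹ = 8.984 Ω.
V_A by voltage divider: V_A = 9.92 × 8.984/(9.16 + 8.984) = 4.912 V.
I(R_a) = V_A / R_a = 4.912/42.4 = 0.1158 A.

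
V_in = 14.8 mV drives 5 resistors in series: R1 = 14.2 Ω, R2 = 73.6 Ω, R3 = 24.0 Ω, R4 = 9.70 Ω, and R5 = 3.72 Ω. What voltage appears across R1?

Series total: ΣR = 14.2 + 73.6 + 24.0 + 9.70 + 3.72 = 125.2 Ω.
Voltage divider: V = V_in · (14.20 / 125.2) = 14.8 × 0.1134 = 1.678 mV.

V ≈ 1.68 mV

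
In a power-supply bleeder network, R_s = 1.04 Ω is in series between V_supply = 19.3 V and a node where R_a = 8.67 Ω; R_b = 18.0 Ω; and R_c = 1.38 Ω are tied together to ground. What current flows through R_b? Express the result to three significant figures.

I ≈ 0.555 A

Combine the parallel branches: R_p = (1/8.67 + 1/18.0 + 1/1.38)⁻¹ = 1.117 Ω.
V_A by voltage divider: V_A = 19.3 × 1.117/(1.04 + 1.117) = 9.993 V.
Branch current I = V_A/R_b = 9.993/18.0 = 0.5552 A.
(Check via current divider: I_total = 8.949 A; share G_k/ΣG = 0.06204 → same result.)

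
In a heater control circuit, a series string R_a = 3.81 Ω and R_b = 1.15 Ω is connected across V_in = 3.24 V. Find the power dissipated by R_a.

P ≈ 1.63 W

The common current is I = 3.24/4.960 = 0.6532 A.
P = I²R = 0.4267 × 3.81 = 1.626 W.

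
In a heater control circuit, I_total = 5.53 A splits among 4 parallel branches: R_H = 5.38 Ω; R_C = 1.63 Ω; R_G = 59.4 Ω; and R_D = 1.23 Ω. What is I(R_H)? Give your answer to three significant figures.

I ≈ 0.631 A

ΣG = 1/5.38 + 1/1.63 + 1/59.4 + 1/1.23 = 1.629.
Current divider: I(R_H) = I_total · G_k/ΣG = 5.53 × (0.1859/1.629) = 5.53 × 0.1141 = 0.6309 A.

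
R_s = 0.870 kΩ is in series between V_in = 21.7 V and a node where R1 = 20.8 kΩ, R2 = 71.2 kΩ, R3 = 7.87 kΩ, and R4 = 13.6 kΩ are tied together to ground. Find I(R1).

I ≈ 0.849 mA

Equivalent of the parallel group: R_p = 3.806 kΩ.
V_A by voltage divider: V_A = 21.7 × 3.806/(0.870 + 3.806) = 17.66 V.
Branch current I = V_A/R1 = 17.66/20.8 = 0.8492 mA.
(Equivalently: I_total = 4.640 mA, then current-divider fraction G_k/ΣG = 0.1830.)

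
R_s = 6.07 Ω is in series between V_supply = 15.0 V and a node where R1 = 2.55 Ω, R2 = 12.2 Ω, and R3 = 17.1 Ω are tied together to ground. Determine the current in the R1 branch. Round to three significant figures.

Equivalent of the parallel group: R_p = 1.878 Ω.
V_A = 15.0 × 1.878/7.948 = 3.544 V.
Branch current I = V_A/R1 = 3.544/2.55 = 1.390 A.

I ≈ 1.39 A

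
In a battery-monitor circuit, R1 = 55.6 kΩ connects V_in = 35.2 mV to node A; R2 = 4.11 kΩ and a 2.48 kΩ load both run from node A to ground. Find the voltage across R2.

First combine the lower leg with the load: R2 ‖ R_L = 1.547 kΩ.
Then V_out = V_in · R2'/(R1 + R2') = 35.2 × 1.547/57.15 = 0.9527 mV.

V_out ≈ 0.953 mV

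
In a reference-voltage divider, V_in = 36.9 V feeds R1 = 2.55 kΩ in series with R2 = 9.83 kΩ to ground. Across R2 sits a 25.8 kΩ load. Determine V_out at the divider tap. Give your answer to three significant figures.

First combine the lower leg with the load: R2 ‖ R_L = 7.118 kΩ.
Voltage divider with the loaded lower leg: V_out = 36.9 × 7.118/(2.55 + 7.118) = 36.9 × 0.7362 = 27.17 V.

V_out ≈ 27.2 V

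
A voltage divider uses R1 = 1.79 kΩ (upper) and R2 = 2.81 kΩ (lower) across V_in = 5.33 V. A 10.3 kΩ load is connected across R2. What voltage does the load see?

V_out ≈ 2.94 V

R2 ‖ R_L = (2.81 × 10.3)/(2.81 + 10.3) = 2.208 kΩ.
Now apply the divider: V_out = 5.33 × 0.5522 = 2.943 V.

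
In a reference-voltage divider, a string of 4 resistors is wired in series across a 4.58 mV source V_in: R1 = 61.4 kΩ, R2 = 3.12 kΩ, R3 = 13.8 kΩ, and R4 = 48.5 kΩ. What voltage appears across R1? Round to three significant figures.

V ≈ 2.22 mV

Total series resistance ΣR = 61.4 + 3.12 + 13.8 + 48.5 = 126.8 kΩ.
V = V_in · R/ΣR = 4.58 × 0.4842 = 2.217 mV.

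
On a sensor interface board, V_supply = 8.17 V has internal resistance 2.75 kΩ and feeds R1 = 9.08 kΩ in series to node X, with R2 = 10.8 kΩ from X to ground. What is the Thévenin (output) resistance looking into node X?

R_th ≈ 5.65 kΩ

R1' = 2.75 + 9.08 = 11.83 kΩ (source resistance + R1).
Looking into X with the source shorted: R_th = R1'·R2/(R1'+R2) = 11.83 × 10.8/22.63 = 5.646 kΩ.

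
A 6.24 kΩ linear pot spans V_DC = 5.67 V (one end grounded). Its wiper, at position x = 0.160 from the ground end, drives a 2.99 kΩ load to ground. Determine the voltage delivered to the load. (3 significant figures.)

V_out ≈ 0.708 V

The pot divides into 5.242 kΩ above the wiper and 0.9984 kΩ below.
Lower segment in parallel with the load: 0.9984 ‖ 2.99 = 0.7485 kΩ.
V_out = 5.67 × 0.7485/(5.242 + 0.7485) = 0.7085 V.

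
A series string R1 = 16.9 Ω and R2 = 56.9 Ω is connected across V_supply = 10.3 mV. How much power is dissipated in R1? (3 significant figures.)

P ≈ 0.329 µW

Series current I = V_supply/ΣR = 10.3/73.80 = 0.1396 mA.
P = I²R = 0.01948 × 16.9 = 0.3292 µW.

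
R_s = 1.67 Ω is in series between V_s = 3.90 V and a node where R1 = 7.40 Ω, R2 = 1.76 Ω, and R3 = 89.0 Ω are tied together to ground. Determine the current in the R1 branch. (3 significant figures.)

I ≈ 0.240 A

Parallel bank: R_p = 1/(1/7.40 + 1/1.76 + 1/89.0) = 1.399 Ω.
V_A by voltage divider: V_A = 3.90 × 1.399/(1.67 + 1.399) = 1.778 V.
I(R1) = V_A / R1 = 1.778/7.40 = 0.2403 A.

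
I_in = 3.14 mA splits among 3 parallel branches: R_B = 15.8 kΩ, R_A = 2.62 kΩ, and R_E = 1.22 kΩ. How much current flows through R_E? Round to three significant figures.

I ≈ 2.04 mA

Conductances: ΣG = 1/15.8 + 1/2.62 + 1/1.22 = 1.265 (1/kΩ).
R_E takes the fraction G_k/ΣG = 0.8197/1.265 = 0.6481, so I = 3.14 × 0.6481 = 2.035 mA.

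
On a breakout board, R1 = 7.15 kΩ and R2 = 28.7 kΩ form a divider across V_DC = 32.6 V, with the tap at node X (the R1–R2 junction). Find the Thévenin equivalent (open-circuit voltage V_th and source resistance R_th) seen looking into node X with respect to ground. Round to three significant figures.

V_th ≈ 26.1 V, R_th ≈ 5.72 kΩ

Open-circuit (no load on X): V_th = V_DC · R2/(R1 + R2) = 32.6 × 28.7/(7.150 + 28.7) = 26.10 V.
With V_DC suppressed (replaced by a short), R_th = R1 ‖ R2 = (7.150 × 28.7)/(7.150 + 28.7) = 5.724 kΩ.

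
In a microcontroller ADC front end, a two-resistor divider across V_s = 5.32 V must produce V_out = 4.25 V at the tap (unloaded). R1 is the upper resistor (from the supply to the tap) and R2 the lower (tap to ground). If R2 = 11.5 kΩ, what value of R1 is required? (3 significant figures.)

V_out/V_s = R2/(R1+R2) = 0.7989.
So R1 = R2 · (V_s/V_out − 1) = 11.5 × (5.32/4.25 − 1) = 11.5 × 0.2518 = 2.895 kΩ.

R1 ≈ 2.90 kΩ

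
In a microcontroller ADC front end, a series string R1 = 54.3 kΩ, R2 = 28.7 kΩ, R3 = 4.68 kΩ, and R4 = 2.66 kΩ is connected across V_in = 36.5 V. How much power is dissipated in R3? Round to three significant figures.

ΣR = 90.34 kΩ → I = 36.5/90.34 = 0.4040 mA.
V(R3) = I·R = 1.891 V; P = V·I = 1.891 × 0.4040 = 0.7640 mW.

P ≈ 0.764 mW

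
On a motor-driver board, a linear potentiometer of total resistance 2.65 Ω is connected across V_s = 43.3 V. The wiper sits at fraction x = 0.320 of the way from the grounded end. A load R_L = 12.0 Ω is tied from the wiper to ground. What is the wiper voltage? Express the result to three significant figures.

Lower segment x·R_p = 0.8480 Ω; upper segment (1−x)·R_p = 1.802 Ω.
Lower segment in parallel with the load: 0.8480 ‖ 12.0 = 0.7920 Ω.
Loaded-divider output: V_out = 43.3 × 0.3053 = 13.22 V.

V_out ≈ 13.2 V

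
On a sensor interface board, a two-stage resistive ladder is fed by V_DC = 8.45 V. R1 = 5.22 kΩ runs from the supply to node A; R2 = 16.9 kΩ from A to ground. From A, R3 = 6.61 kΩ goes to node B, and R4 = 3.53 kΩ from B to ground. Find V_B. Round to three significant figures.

V_B ≈ 1.61 V

Looking into the second stage from A: R3 + R4 = 10.14 kΩ appears in parallel with R2.
Effective lower resistance at A: R2 ‖ 10.14 = 6.338 kΩ.
First divider: V_A = V_DC · 6.338/(5.22 + 6.338) = 4.634 V.
V_B = V_A × 0.3481 = 1.613 V.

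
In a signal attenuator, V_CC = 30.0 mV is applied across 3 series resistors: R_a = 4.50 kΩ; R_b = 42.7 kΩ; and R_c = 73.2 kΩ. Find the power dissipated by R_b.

ΣR = 120.4 kΩ → I = 30.0/120.4 = 0.2492 µA.
P = I²R = 0.06209 × 42.7 = 2.651 nW.

P ≈ 2.65 nW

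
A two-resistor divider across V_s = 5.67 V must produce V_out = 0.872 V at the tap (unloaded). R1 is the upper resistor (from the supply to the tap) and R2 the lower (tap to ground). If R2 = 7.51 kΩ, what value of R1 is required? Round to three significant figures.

R1 ≈ 41.3 kΩ

The divider ratio is R2/(R1+R2) = 0.872/5.67 = 0.1538.
So R1 = R2 · (V_s/V_out − 1) = 7.51 × (5.67/0.872 − 1) = 7.51 × 5.502 = 41.32 kΩ.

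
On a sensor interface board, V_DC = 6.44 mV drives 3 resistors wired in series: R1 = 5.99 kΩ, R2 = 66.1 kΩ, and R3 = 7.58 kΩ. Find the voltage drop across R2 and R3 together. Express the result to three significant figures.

Series total: ΣR = 5.99 + 66.1 + 7.58 = 79.67 kΩ.
R_{R2..R3} = 66.1 + 7.58 = 73.68 kΩ.
By the voltage-divider rule, V = 6.44 × 73.68/79.67 = 5.956 mV.

V ≈ 5.96 mV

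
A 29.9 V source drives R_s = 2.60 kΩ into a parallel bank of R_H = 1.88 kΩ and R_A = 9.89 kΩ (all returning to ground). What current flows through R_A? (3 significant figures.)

I ≈ 1.14 mA

Combine the parallel branches: R_p = (1/1.88 + 1/9.89)⁻¹ = 1.580 kΩ.
V_A by voltage divider: V_A = 29.9 × 1.580/(2.60 + 1.580) = 11.30 V.
I(R_A) = V_A / R_A = 11.30/9.89 = 1.143 mA.
(Equivalently: I_total = 7.154 mA, then current-divider fraction G_k/ΣG = 0.1597.)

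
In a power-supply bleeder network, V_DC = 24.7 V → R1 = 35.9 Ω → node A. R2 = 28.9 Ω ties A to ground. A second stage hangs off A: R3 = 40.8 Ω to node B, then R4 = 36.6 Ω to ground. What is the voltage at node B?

V_B ≈ 4.32 V

Looking into the second stage from A: R3 + R4 = 77.40 Ω appears in parallel with R2.
Effective lower resistance at A: R2 ‖ 77.40 = 21.04 Ω.
So V_A = 24.7 × 0.3695 = 9.128 V.
Stage 2 is unloaded, so V_B = V_A · R4/(R3+R4) = 9.128 × 36.6/77.40 = 4.316 V.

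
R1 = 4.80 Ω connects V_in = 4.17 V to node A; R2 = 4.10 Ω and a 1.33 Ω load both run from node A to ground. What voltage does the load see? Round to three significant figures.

The load sits in parallel with R2, giving an effective lower resistance R2' = R2·R_L/(R2+R_L) = 1.004 Ω.
Voltage divider with the loaded lower leg: V_out = 4.17 × 1.004/(4.80 + 1.004) = 4.17 × 0.1730 = 0.7215 V.
(Unloaded it would be 1.92 V; the load pulls it down.)

V_out ≈ 0.721 V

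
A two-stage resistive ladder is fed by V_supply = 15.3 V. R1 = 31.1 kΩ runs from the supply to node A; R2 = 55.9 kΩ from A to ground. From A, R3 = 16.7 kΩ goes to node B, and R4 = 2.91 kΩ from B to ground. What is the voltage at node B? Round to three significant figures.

V_B ≈ 0.723 V

Node A sees R2 in parallel with the series input of stage 2, R3 + R4 = 19.61 kΩ.
R2 ‖ (R3+R4) = 14.52 kΩ.
So V_A = 15.3 × 0.3182 = 4.869 V.
V_B = V_A × 0.1484 = 0.7225 V.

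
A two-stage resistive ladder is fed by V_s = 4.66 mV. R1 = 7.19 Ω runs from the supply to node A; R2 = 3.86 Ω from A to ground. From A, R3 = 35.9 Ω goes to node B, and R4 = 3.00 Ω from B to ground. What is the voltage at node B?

V_B ≈ 0.118 mV

The second stage (R3 + R4 = 38.90 Ω) loads node A in parallel with R2.
R2 ‖ (R3+R4) = 3.512 Ω.
V_A = 4.66 × 3.512/(7.19 + 3.512) = 1.529 mV.
Stage 2 is unloaded, so V_B = V_A · R4/(R3+R4) = 1.529 × 3.00/38.90 = 0.1179 mV.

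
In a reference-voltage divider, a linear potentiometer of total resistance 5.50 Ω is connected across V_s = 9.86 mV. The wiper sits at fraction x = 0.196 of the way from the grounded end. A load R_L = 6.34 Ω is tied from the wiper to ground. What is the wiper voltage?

The pot divides into 4.422 Ω above the wiper and 1.078 Ω below.
Lower segment in parallel with the load: 1.078 ‖ 6.34 = 0.9213 Ω.
Then V_out = V_s · 0.9213/(4.422 + 0.9213) = 1.700 mV.

V_out ≈ 1.70 mV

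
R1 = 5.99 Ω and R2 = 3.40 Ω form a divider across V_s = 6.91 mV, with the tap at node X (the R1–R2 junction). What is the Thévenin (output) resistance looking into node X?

Looking into X with the source shorted: R_th = R1·R2/(R1+R2) = 5.990 × 3.40/9.390 = 2.169 Ω.

R_th ≈ 2.17 Ω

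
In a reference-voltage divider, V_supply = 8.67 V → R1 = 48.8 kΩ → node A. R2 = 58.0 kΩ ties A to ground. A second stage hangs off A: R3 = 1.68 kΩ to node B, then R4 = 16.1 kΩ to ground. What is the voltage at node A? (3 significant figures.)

V_A ≈ 1.89 V

The second stage (R3 + R4 = 17.78 kΩ) loads node A in parallel with R2.
Effective lower resistance at A: R2 ‖ 17.78 = 13.61 kΩ.
V_A = 8.67 × 13.61/(48.8 + 13.61) = 1.891 V.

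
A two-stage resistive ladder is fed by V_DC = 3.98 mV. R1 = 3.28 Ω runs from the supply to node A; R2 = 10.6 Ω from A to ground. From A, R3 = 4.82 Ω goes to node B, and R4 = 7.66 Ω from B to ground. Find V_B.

Node A sees R2 in parallel with the series input of stage 2, R3 + R4 = 12.48 Ω.
Effective lower resistance at A: R2 ‖ 12.48 = 5.732 Ω.
So V_A = 3.98 × 0.6360 = 2.531 mV.
V_B = V_A × 0.6138 = 1.554 mV.

V_B ≈ 1.55 mV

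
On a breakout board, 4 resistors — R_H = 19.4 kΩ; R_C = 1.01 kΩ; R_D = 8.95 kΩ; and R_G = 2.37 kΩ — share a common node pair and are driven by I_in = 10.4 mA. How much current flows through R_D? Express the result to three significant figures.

ΣG = 1/19.4 + 1/1.01 + 1/8.95 + 1/2.37 = 1.575.
By the current-divider rule, I = I_in · G_k/ΣG = 10.4 × 0.07093 = 0.7376 mA.

I ≈ 0.738 mA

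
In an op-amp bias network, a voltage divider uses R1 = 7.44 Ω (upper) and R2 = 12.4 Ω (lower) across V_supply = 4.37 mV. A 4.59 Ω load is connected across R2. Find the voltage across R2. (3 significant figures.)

R2 ‖ R_L = (12.4 × 4.59)/(12.4 + 4.59) = 3.350 Ω.
Voltage divider with the loaded lower leg: V_out = 4.37 × 3.350/(7.44 + 3.350) = 4.37 × 0.3105 = 1.357 mV.
(Unloaded it would be 2.73 mV; the load pulls it down.)

V_out ≈ 1.36 mV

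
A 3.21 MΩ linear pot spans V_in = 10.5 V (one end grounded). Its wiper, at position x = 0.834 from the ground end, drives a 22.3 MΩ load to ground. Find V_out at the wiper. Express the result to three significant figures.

V_out ≈ 8.59 V

Split the track: R_lower = x·R_p = 2.677 MΩ, R_upper = (1−x)·R_p = 0.5329 MΩ.
Lower segment in parallel with the load: 2.677 ‖ 22.3 = 2.390 MΩ.
Loaded-divider output: V_out = 10.5 × 0.8177 = 8.586 V.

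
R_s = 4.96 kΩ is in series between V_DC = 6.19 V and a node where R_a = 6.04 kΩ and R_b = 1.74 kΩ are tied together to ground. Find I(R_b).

I ≈ 0.761 mA

Parallel bank: R_p = 1/(1/6.04 + 1/1.74) = 1.351 kΩ.
Node voltage V_A = V_DC · R_p/(R_s + R_p) = 6.19 × 0.2141 = 1.325 V.
I(R_b) = V_A / R_b = 1.325/1.74 = 0.7615 mA.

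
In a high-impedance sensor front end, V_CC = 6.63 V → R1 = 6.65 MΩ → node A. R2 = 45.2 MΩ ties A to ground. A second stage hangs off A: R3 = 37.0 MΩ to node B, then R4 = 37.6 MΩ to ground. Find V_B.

V_B ≈ 2.70 V

Looking into the second stage from A: R3 + R4 = 74.60 MΩ appears in parallel with R2.
Effective lower resistance at A: R2 ‖ 74.60 = 28.15 MΩ.
V_A = 6.63 × 28.15/(6.65 + 28.15) = 5.363 V.
V_B = V_A × 0.5040 = 2.703 V.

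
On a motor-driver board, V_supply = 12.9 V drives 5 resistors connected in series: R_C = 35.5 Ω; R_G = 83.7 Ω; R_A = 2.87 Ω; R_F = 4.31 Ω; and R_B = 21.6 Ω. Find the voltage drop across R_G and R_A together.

ΣR = 35.5 + 83.7 + 2.87 + 4.31 + 21.6 = 148.0 Ω.
R_{R_G..R_A} = 83.7 + 2.87 = 86.57 Ω.
By the voltage-divider rule, V = 12.9 × 86.57/148.0 = 7.547 V.

V ≈ 7.55 V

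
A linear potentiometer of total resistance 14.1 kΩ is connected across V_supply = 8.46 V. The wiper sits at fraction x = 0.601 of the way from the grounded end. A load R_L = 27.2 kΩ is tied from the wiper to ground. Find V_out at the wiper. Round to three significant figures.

Lower segment x·R_p = 8.474 kΩ; upper segment (1−x)·R_p = 5.626 kΩ.
Lower segment in parallel with the load: 8.474 ‖ 27.2 = 6.461 kΩ.
Then V_out = V_supply · 6.461/(5.626 + 6.461) = 4.522 V.
(Unloaded: V_out = x·V_supply = 5.08 V.)

V_out ≈ 4.52 V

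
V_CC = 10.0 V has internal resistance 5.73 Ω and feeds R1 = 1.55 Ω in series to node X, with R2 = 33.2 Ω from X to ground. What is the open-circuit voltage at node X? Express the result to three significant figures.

R1' = 5.73 + 1.55 = 7.280 Ω (source resistance + R1).
V_th is the unloaded tap voltage: V_CC · R2/(R1'+R2) = 10.0 × 0.8202 = 8.202 V.

V_th ≈ 8.20 V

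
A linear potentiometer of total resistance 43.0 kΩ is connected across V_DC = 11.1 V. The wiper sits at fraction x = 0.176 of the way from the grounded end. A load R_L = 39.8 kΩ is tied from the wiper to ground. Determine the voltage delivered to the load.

The pot divides into 35.43 kΩ above the wiper and 7.568 kΩ below.
Lower segment in parallel with the load: 7.568 ‖ 39.8 = 6.359 kΩ.
Then V_out = V_DC · 6.359/(35.43 + 6.359) = 1.689 V.

V_out ≈ 1.69 V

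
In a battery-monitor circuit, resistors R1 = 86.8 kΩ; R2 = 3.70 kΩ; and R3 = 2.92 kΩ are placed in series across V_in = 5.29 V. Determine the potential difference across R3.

Series total: ΣR = 86.8 + 3.70 + 2.92 = 93.42 kΩ.
Voltage divider: V = V_in · (2.920 / 93.42) = 5.29 × 0.03126 = 0.1653 V.

V ≈ 0.165 V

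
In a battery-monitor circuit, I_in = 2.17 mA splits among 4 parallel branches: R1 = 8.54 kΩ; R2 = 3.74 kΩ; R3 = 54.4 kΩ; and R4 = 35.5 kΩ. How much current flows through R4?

I ≈ 0.142 mA

Conductances: ΣG = 1/8.54 + 1/3.74 + 1/54.4 + 1/35.5 = 0.4310 (1/kΩ).
By the current-divider rule, I = I_in · G_k/ΣG = 2.17 × 0.06535 = 0.1418 mA.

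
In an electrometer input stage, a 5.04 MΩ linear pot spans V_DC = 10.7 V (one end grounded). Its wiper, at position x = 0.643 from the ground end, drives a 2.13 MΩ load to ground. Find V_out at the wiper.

Lower segment x·R_p = 3.241 MΩ; upper segment (1−x)·R_p = 1.799 MΩ.
R_L loads the lower segment: effective lower R = 1.285 MΩ.
Loaded-divider output: V_out = 10.7 × 0.4167 = 4.458 V.

V_out ≈ 4.46 V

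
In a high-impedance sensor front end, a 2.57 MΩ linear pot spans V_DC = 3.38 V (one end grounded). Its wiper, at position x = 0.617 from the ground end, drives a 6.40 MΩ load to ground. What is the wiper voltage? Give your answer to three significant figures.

Split the track: R_lower = x·R_p = 1.586 MΩ, R_upper = (1−x)·R_p = 0.9843 MΩ.
(x·R_p) ‖ R_L = 1.271 MΩ.
Loaded-divider output: V_out = 3.38 × 0.5635 = 1.905 V.

V_out ≈ 1.90 V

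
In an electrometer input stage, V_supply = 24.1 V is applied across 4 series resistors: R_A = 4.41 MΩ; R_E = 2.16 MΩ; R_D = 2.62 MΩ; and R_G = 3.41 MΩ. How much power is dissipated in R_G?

P ≈ 12.5 µW

Series current I = V_supply/ΣR = 24.1/12.60 = 1.913 µA.
P(R_G) = I²·R_G = (1.913)² × 3.41 = 12.48 µW.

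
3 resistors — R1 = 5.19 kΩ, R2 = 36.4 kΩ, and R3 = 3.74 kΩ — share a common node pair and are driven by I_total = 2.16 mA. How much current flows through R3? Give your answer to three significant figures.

ΣG = 1/5.19 + 1/36.4 + 1/3.74 = 0.4875.
Current divider: I(R3) = I_total · G_k/ΣG = 2.16 × (0.2674/0.4875) = 2.16 × 0.5484 = 1.185 mA.

I ≈ 1.18 mA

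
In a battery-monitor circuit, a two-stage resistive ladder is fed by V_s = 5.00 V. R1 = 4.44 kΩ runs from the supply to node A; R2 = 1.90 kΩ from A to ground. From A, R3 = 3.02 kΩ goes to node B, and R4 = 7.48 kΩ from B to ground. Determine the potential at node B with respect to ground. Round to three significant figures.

V_B ≈ 0.947 V

Looking into the second stage from A: R3 + R4 = 10.50 kΩ appears in parallel with R2.
Effective lower resistance at A: R2 ‖ 10.50 = 1.609 kΩ.
V_A = 5.00 × 1.609/(4.44 + 1.609) = 1.330 V.
Then the unloaded second divider: V_B = V_A × R4/(R3+R4) = 1.330 × 0.7124 = 0.9474 V.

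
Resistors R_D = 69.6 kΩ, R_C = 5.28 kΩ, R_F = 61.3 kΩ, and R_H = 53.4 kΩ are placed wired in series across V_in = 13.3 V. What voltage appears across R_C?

Series total: ΣR = 69.6 + 5.28 + 61.3 + 53.4 = 189.6 kΩ.
Voltage divider: V = V_in · (5.280 / 189.6) = 13.3 × 0.02785 = 0.3704 V.

V ≈ 0.370 V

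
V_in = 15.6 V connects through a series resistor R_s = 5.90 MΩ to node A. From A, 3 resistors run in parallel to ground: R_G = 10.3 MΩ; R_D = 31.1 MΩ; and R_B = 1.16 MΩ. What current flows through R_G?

I ≈ 0.221 µA

Combine the parallel branches: R_p = (1/10.3 + 1/31.1 + 1/1.16)⁻¹ = 1.009 MΩ.
V_A = 15.6 × 1.009/6.909 = 2.278 V.
Branch current I = V_A/R_G = 2.278/10.3 = 0.2211 µA.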